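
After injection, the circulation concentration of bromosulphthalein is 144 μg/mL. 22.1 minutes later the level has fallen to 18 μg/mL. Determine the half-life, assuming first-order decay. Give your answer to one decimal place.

A/A₀ = 18/144 ≈ 0.125.
n = log₂(8) ≈ 3 half-lives elapsed in 22.1 minutes.
t½ = 22.1/3 ≈ 7.3667 minutes.

7.4 minutes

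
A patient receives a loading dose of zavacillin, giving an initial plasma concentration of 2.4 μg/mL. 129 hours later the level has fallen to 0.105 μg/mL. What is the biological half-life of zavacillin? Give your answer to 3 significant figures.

A/A₀ = 0.105/2.4 ≈ 0.04375.
n = log₂(22.857) ≈ 4.5146 half-lives elapsed in 129 hours.
t½ = 129/4.5146 ≈ 28.574 hours.

28.6 hours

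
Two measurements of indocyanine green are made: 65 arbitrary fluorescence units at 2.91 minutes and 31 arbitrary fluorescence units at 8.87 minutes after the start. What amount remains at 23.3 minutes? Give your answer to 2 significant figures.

Over Δt = 8.87 − 2.91 = 5.96 minutes, the level fell by a factor of 65/31 ≈ 2.0968.
n = log₂(2.0968) ≈ 1.0682 half-lives, so t½ = 5.96/1.0682 ≈ 5.5796 minutes.
From t = 8.87 to t = 23.3: 31 × (1/2)^((23.3−8.87)/5.5796) ≈ 5.1623 arbitrary fluorescence units.

5.2 arbitrary fluorescence units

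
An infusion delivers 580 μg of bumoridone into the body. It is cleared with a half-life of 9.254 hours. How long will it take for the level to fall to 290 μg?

9.254 hours

290/580 = 1/2, so 1 half-life has elapsed.
t = 1 × 9.254 = 9.254 hours.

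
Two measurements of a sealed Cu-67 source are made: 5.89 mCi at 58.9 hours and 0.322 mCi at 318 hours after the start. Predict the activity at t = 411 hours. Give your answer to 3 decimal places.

0.113 mCi

Over Δt = 318 − 58.9 = 259.1 hours, the level fell by a factor of 5.89/0.322 ≈ 18.292.
n = log₂(18.292) ≈ 4.1931 half-lives, so t½ = 259.1/4.1931 ≈ 61.791 hours.
From t = 318 to t = 411: 0.322 × (1/2)^((411−318)/61.791) ≈ 0.11345 mCi.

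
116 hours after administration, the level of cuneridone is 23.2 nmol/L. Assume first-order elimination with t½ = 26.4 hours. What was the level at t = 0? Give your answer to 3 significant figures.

Number of half-lives elapsed: n = 116/26.4 ≈ 4.3939.
A₀ = A × 2^n = 23.2 × 2^4.3939 = 23.2 × 21.024 ≈ 487.75 nmol/L.

488 nmol/L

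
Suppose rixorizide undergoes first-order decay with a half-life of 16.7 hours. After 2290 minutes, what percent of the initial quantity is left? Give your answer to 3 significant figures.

2290 minutes = 38.1667 hours.
n = 38.1667/16.7 ≈ 2.2854 half-lives.
Fraction remaining = (1/2)^2.2854 ≈ 0.20512, i.e. 20.512%.

20.5%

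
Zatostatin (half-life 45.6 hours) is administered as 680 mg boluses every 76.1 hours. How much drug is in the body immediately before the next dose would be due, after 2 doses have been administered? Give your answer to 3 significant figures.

281 mg

The 2 doses were given 152.2, 76.1 hours ago.
Total = 680·(1/2)^(152.2/45.6) + 680·(1/2)^(76.1/45.6)
      = 67.26 + 213.86 ≈ 281.12 mg.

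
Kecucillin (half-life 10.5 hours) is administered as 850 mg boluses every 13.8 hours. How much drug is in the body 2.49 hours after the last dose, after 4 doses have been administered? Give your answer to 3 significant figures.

1170 mg

The 4 doses were given 43.89, 30.09, 16.29, 2.49 hours ago.
Total = 850·(1/2)^(43.89/10.5) + 850·(1/2)^(30.09/10.5) + 850·(1/2)^(16.29/10.5) + 850·(1/2)^(2.49/10.5)
      = 46.894 + 116.61 + 290 + 721.16 ≈ 1174.7 mg.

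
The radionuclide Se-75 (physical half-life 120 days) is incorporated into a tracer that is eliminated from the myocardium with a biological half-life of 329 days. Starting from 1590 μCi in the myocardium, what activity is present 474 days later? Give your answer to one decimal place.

1/t_eff = 1/t_phys + 1/t_biol = 1/120 + 1/329 = 0.011373 per day.
t_eff = 120 × 329 / (120 + 329) ≈ 87.929 days.
Remaining = 1590 × (1/2)^(474/87.929) = 1590 × (1/2)^5.3907 ≈ 37.899 μCi.

37.9 μCi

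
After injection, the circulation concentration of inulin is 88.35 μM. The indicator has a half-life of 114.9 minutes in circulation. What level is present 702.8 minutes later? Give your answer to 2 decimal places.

1.27 μM

Number of half-lives: n = 702.8/114.9 ≈ 6.1166.
Remaining = 88.35 × (1/2)^6.1166 = 88.35 × 0.014412 ≈ 1.2733 μM.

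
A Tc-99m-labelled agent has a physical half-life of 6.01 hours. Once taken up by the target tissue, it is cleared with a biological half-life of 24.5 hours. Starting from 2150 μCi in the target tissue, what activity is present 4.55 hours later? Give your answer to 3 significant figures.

1/t_eff = 1/t_phys + 1/t_biol = 1/6.01 + 1/24.5 = 0.20721 per hour.
t_eff = 6.01 × 24.5 / (6.01 + 24.5) ≈ 4.8261 hours.
Remaining = 2150 × (1/2)^(4.55/4.8261) = 2150 × (1/2)^0.94279 ≈ 1118.5 μCi.

1120 μCi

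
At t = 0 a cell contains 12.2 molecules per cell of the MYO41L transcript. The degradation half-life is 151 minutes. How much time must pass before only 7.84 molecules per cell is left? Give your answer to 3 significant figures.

96.3 minutes

Fraction remaining = 7.84/12.2 ≈ 0.64262.
n = log₂(12.2/7.84) = ln(1.5561)/ln 2 ≈ 0.63796 half-lives.
t = n × t½ = 0.63796 × 151 ≈ 96.331 minutes.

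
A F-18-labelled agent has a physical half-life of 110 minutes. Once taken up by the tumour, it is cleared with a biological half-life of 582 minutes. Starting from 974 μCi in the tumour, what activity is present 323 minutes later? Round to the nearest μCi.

1/t_eff = 1/t_phys + 1/t_biol = 1/110 + 1/582 = 0.010809 per minute.
t_eff = 110 × 582 / (110 + 582) ≈ 92.514 minutes.
Remaining = 974 × (1/2)^(323/92.514) = 974 × (1/2)^3.4913 ≈ 86.608 μCi.

87 μCi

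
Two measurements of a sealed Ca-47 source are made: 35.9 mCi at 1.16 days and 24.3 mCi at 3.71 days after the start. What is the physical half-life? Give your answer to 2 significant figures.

4.5 days

Over Δt = 3.71 − 1.16 = 2.55 days, the level fell by a factor of 35.9/24.3 ≈ 1.4774.
n = log₂(1.4774) ≈ 0.56303 half-lives, so t½ = 2.55/0.56303 ≈ 4.5291 days.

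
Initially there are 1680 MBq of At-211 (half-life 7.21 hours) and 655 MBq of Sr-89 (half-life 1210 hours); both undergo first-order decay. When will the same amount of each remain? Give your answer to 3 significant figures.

9.86 hours

Set 1680·(1/2)^(t/7.21) = 655·(1/2)^(t/1210).
Taking log₂: log₂(1680/655) = t·(1/7.21 − 1/1210).
log₂(2.5649) = 1.3589; 1/7.21 − 1/1210 = 0.13787.
t = 1.3589 / 0.13787 ≈ 9.8564 hours.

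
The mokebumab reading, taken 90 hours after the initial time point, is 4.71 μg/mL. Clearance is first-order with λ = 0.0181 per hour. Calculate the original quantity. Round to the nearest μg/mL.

t½ = ln 2 / λ = 0.69315 / 0.0181 ≈ 38.295 hours.
Number of half-lives elapsed: n = 90/38.295 ≈ 2.3502.
A₀ = A × 2^n = 4.71 × 2^2.3502 = 4.71 × 5.0988 ≈ 24.015 μg/mL.

24 μg/mL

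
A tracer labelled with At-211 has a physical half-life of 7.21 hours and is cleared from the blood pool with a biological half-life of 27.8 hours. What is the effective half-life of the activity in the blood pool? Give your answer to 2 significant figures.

1/t_eff = 1/t_phys + 1/t_biol = 1/7.21 + 1/27.8 = 0.17467 per hour.
t_eff = 7.21 × 27.8 / (7.21 + 27.8) ≈ 5.7252 hours.

5.7 hours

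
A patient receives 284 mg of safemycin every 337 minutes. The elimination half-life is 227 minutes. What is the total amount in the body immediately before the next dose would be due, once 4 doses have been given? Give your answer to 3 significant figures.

155 mg

The 4 doses were given 1348, 1011, 674, 337 minutes ago.
Total = 284·(1/2)^(1348/227) + 284·(1/2)^(1011/227) + 284·(1/2)^(674/227) + 284·(1/2)^(337/227)
      = 4.6313 + 12.96 + 36.267 + 101.49 ≈ 155.35 mg.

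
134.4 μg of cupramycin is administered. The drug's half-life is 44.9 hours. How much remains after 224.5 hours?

Elapsed time is 5 half-lives (224.5/44.9).
Each half-life halves the amount: 134.4 × (1/2)^5 = 134.4/32 = 4.2 μg.

4.2 μg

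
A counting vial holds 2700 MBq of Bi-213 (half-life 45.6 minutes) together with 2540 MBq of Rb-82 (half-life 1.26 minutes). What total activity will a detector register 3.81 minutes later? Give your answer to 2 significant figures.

Bi-213: 2700 × (1/2)^(3.81/45.6) = 2700 × (1/2)^0.083553 ≈ 2548.1 MBq.
Rb-82: 2540 × (1/2)^(3.81/1.26) = 2540 × (1/2)^3.0238 ≈ 312.3 MBq.
Total = 2548.1 + 312.3 ≈ 2860.4 MBq.

2900 MBq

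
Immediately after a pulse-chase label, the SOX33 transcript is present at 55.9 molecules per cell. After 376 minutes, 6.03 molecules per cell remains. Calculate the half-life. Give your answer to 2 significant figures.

120 minutes

A/A₀ = 6.03/55.9 ≈ 0.10787.
n = log₂(9.2703) ≈ 3.2126 half-lives elapsed in 376 minutes.
t½ = 376/3.2126 ≈ 117.04 minutes.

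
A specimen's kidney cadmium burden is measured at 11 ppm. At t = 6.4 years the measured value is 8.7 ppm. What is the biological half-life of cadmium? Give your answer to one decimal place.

A/A₀ = 8.7/11 ≈ 0.79091.
n = log₂(1.2644) ≈ 0.33842 half-lives elapsed in 6.4 years.
t½ = 6.4/0.33842 ≈ 18.912 years.

18.9 years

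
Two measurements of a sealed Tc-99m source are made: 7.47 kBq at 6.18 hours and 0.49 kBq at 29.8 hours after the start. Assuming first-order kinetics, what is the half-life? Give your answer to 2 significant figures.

Over Δt = 29.8 − 6.18 = 23.62 hours, the level fell by a factor of 7.47/0.49 ≈ 15.245.
n = log₂(15.245) ≈ 3.9303 half-lives, so t½ = 23.62/3.9303 ≈ 6.0098 hours.

6.0 hours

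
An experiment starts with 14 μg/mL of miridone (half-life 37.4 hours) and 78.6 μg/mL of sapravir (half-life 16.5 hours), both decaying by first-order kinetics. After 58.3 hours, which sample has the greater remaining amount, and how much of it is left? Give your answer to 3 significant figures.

sapravir, 6.79 μg/mL

miridone: 14 × (1/2)^1.5588 ≈ 4.752 μg/mL.
sapravir: 78.6 × (1/2)^3.5333 ≈ 6.7886 μg/mL.
Sapravir has more remaining, at ≈ 6.7886 μg/mL.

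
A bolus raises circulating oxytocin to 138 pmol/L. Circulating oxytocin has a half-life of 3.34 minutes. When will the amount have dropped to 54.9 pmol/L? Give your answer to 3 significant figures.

4.44 minutes

Fraction remaining = 54.9/138 ≈ 0.39783.
n = log₂(138/54.9) = ln(2.5137)/ln 2 ≈ 1.3298 half-lives.
t = n × t½ = 1.3298 × 3.34 ≈ 4.4415 minutes.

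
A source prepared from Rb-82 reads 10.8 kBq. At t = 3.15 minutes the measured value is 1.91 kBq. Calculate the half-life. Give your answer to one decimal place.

1.3 minutes

A/A₀ = 1.91/10.8 ≈ 0.17685.
n = log₂(5.6545) ≈ 2.4994 half-lives elapsed in 3.15 minutes.
t½ = 3.15/2.4994 ≈ 1.2603 minutes.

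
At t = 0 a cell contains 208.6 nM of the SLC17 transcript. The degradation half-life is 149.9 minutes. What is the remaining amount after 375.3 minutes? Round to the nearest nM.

Number of half-lives: n = 375.3/149.9 ≈ 2.5037.
Remaining = 208.6 × (1/2)^2.5037 = 208.6 × 0.17633 ≈ 36.782 nM.

37 nM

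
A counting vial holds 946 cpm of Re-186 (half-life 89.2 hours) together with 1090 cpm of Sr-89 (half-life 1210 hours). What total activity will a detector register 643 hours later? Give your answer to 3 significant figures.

761 cpm

Re-186: 946 × (1/2)^(643/89.2) = 946 × (1/2)^7.2085 ≈ 6.396 cpm.
Sr-89: 1090 × (1/2)^(643/1210) = 1090 × (1/2)^0.5314 ≈ 754.15 cpm.
Total = 6.396 + 754.15 ≈ 760.55 cpm.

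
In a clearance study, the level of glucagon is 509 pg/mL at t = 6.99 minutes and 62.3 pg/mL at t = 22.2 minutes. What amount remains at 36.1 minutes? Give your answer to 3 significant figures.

Over Δt = 22.2 − 6.99 = 15.21 minutes, the level fell by a factor of 509/62.3 ≈ 8.1701.
n = log₂(8.1701) ≈ 3.0304 half-lives, so t½ = 15.21/3.0304 ≈ 5.0192 minutes.
From t = 22.2 to t = 36.1: 62.3 × (1/2)^((36.1−22.2)/5.0192) ≈ 9.1375 pg/mL.

9.14 pg/mL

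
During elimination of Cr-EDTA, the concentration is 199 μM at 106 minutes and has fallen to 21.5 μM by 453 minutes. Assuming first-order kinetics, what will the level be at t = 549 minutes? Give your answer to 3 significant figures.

Over Δt = 453 − 106 = 347 minutes, the level fell by a factor of 199/21.5 ≈ 9.2558.
n = log₂(9.2558) ≈ 3.2104 half-lives, so t½ = 347/3.2104 ≈ 108.09 minutes.
From t = 453 to t = 549: 21.5 × (1/2)^((549−453)/108.09) ≈ 11.616 μM.

11.6 μM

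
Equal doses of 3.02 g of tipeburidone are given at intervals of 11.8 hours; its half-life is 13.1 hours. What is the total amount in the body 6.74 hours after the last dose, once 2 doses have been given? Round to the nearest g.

The 2 doses were given 18.54, 6.74 hours ago.
Total = 3.02·(1/2)^(18.54/13.1) + 3.02·(1/2)^(6.74/13.1)
      = 1.1323 + 2.1141 ≈ 3.2464 g.

3 g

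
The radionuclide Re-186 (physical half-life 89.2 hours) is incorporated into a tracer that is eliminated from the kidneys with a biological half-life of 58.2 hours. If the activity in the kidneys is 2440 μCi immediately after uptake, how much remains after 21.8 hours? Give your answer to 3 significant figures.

1590 μCi

1/t_eff = 1/t_phys + 1/t_biol = 1/89.2 + 1/58.2 = 0.028393 per hour.
t_eff = 89.2 × 58.2 / (89.2 + 58.2) ≈ 35.22 hours.
Remaining = 2440 × (1/2)^(21.8/35.22) = 2440 × (1/2)^0.61897 ≈ 1588.8 μCi.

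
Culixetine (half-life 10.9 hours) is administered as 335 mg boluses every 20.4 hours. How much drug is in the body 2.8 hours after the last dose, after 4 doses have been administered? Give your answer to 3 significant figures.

384 mg

The 4 doses were given 64, 43.6, 23.2, 2.8 hours ago.
Total = 335·(1/2)^(64/10.9) + 335·(1/2)^(43.6/10.9) + 335·(1/2)^(23.2/10.9) + 335·(1/2)^(2.8/10.9)
      = 5.7218 + 20.938 + 76.616 + 280.36 ≈ 383.64 mg.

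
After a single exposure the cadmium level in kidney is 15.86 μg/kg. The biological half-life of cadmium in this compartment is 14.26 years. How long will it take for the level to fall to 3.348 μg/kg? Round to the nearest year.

32 years

Fraction remaining = 3.348/15.86 ≈ 0.2111.
n = log₂(15.86/3.348) = ln(4.7372)/ln 2 ≈ 2.244 half-lives.
t = n × t½ = 2.244 × 14.26 ≈ 32 years.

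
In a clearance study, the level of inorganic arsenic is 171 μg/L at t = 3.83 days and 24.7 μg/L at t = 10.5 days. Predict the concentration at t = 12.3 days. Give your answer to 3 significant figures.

14.7 μg/L

Over Δt = 10.5 − 3.83 = 6.67 days, the level fell by a factor of 171/24.7 ≈ 6.9231.
n = log₂(6.9231) ≈ 2.7914 half-lives, so t½ = 6.67/2.7914 ≈ 2.3895 days.
From t = 10.5 to t = 12.3: 24.7 × (1/2)^((12.3−10.5)/2.3895) ≈ 14.653 μg/L.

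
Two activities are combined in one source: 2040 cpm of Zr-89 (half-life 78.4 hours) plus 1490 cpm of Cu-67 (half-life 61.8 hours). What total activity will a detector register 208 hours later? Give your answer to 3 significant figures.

469 cpm

Zr-89: 2040 × (1/2)^(208/78.4) = 2040 × (1/2)^2.6531 ≈ 324.32 cpm.
Cu-67: 1490 × (1/2)^(208/61.8) = 1490 × (1/2)^3.3657 ≈ 144.55 cpm.
Total = 324.32 + 144.55 ≈ 468.87 cpm.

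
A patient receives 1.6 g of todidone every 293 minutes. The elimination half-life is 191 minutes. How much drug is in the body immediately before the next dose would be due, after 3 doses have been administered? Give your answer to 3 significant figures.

0.809 g

The 3 doses were given 879, 586, 293 minutes ago.
Total = 1.6·(1/2)^(879/191) + 1.6·(1/2)^(586/191) + 1.6·(1/2)^(293/191)
      = 0.06588 + 0.19078 + 0.5525 ≈ 0.80916 g.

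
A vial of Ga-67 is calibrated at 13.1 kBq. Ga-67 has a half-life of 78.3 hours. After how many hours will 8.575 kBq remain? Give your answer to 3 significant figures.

47.9 hours

Fraction remaining = 8.575/13.1 ≈ 0.65458.
n = log₂(13.1/8.575) = ln(1.5277)/ln 2 ≈ 0.61136 half-lives.
t = n × t½ = 0.61136 × 78.3 ≈ 47.869 hours.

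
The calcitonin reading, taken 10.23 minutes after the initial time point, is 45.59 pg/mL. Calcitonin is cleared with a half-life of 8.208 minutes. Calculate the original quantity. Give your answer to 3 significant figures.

108 pg/mL

Number of half-lives elapsed: n = 10.23/8.208 ≈ 1.2463.
A₀ = A × 2^n = 45.59 × 2^1.2463 = 45.59 × 2.3724 ≈ 108.16 pg/mL.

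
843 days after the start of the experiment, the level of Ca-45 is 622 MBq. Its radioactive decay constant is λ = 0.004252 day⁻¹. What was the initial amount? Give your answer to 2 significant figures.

22000 MBq

t½ = ln 2 / λ = 0.69315 / 0.004252 ≈ 163.02 days.
Number of half-lives elapsed: n = 843/163.02 ≈ 5.1712.
A₀ = A × 2^n = 622 × 2^5.1712 = 622 × 36.033 ≈ 22413 MBq.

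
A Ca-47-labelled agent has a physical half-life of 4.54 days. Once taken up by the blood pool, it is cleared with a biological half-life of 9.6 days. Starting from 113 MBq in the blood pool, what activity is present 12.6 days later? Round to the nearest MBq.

7 MBq

1/t_eff = 1/t_phys + 1/t_biol = 1/4.54 + 1/9.6 = 0.32443 per day.
t_eff = 4.54 × 9.6 / (4.54 + 9.6) ≈ 3.0823 days.
Remaining = 113 × (1/2)^(12.6/3.0823) = 113 × (1/2)^4.0878 ≈ 6.6454 MBq.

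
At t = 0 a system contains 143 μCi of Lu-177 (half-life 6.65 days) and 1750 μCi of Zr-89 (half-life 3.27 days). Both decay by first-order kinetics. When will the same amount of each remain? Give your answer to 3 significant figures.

23.2 days

Set 143·(1/2)^(t/6.65) = 1750·(1/2)^(t/3.27).
Taking log₂: log₂(143/1750) = t·(1/6.65 − 1/3.27).
log₂(0.081714) = -3.6133; 1/6.65 − 1/3.27 = -0.15543.
t = -3.6133 / -0.15543 ≈ 23.246 days.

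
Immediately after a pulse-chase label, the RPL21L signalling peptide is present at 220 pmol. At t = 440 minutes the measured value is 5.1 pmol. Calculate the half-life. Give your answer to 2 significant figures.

A/A₀ = 5.1/220 ≈ 0.023182.
n = log₂(43.137) ≈ 5.4309 half-lives elapsed in 440 minutes.
t½ = 440/5.4309 ≈ 81.018 minutes.

81 minutes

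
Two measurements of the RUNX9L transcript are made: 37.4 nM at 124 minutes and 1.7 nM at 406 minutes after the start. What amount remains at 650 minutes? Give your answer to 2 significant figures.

Over Δt = 406 − 124 = 282 minutes, the level fell by a factor of 37.4/1.7 ≈ 22.
n = log₂(22) ≈ 4.4594 half-lives, so t½ = 282/4.4594 ≈ 63.237 minutes.
From t = 406 to t = 650: 1.7 × (1/2)^((650−406)/63.237) ≈ 0.1172 nM.

0.12 nM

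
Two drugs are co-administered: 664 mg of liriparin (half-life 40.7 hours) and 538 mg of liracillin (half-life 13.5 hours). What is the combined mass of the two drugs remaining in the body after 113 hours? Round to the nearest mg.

99 mg

liriparin: 664 × (1/2)^(113/40.7) = 664 × (1/2)^2.7764 ≈ 96.914 mg.
liracillin: 538 × (1/2)^(113/13.5) = 538 × (1/2)^8.3704 ≈ 1.6257 mg.
Total = 96.914 + 1.6257 ≈ 98.539 mg.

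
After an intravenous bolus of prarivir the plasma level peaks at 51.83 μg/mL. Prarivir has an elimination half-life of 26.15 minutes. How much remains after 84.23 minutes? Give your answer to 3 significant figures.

Number of half-lives: n = 84.23/26.15 ≈ 3.221.
Remaining = 51.83 × (1/2)^3.221 = 51.83 × 0.10724 ≈ 5.5585 μg/mL.

5.56 μg/mL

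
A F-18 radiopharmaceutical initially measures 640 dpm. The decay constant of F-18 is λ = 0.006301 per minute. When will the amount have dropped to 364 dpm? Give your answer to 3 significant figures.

89.6 minutes

t½ = ln 2 / λ = 0.69315 / 0.006301 ≈ 110.01 minutes.
Fraction remaining = 364/640 ≈ 0.56875.
n = log₂(640/364) = ln(1.7582)/ln 2 ≈ 0.81413 half-lives.
t = n × t½ = 0.81413 × 110.01 ≈ 89.559 minutes.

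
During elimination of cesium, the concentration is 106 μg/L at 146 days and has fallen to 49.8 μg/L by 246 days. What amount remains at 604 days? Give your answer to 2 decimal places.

3.33 μg/L

Over Δt = 246 − 146 = 100 days, the level fell by a factor of 106/49.8 ≈ 2.1285.
n = log₂(2.1285) ≈ 1.0898 half-lives, so t½ = 100/1.0898 ≈ 91.756 days.
From t = 246 to t = 604: 49.8 × (1/2)^((604−246)/91.756) ≈ 3.3321 μg/L.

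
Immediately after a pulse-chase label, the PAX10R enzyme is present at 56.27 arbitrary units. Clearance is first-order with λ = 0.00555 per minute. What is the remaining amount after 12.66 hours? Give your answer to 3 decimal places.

0.831 arbitrary units

t½ = ln 2 / λ = 0.69315 / 0.00555 ≈ 124.89 minutes.
Convert the elapsed time: 12.66 hours = 759.6 minutes.
Number of half-lives: n = 759.6/124.89 ≈ 6.0821.
Remaining = 56.27 × (1/2)^6.0821 = 56.27 × 0.014761 ≈ 0.83059 arbitrary units.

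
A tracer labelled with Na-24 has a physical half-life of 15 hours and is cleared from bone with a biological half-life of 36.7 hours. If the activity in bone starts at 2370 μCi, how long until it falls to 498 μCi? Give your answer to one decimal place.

24.0 hours

1/t_eff = 1/t_phys + 1/t_biol = 1/15 + 1/36.7 = 0.093915 per hour.
t_eff = 15 × 36.7 / (15 + 36.7) ≈ 10.648 hours.
n = log₂(2370/498) ≈ 2.2507; t = 2.2507 × 10.648 ≈ 23.965 hours.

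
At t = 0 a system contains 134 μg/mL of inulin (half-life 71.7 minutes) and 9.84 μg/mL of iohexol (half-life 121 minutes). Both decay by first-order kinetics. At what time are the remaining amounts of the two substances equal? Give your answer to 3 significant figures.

Set 134·(1/2)^(t/71.7) = 9.84·(1/2)^(t/121).
Taking log₂: log₂(134/9.84) = t·(1/71.7 − 1/121).
log₂(13.618) = 3.7674; 1/71.7 − 1/121 = 0.0056825.
t = 3.7674 / 0.0056825 ≈ 662.98 minutes.

663 minutes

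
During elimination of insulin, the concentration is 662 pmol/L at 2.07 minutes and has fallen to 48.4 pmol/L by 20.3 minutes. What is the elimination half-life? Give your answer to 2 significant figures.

4.8 minutes

Over Δt = 20.3 − 2.07 = 18.23 minutes, the level fell by a factor of 662/48.4 ≈ 13.678.
n = log₂(13.678) ≈ 3.7738 half-lives, so t½ = 18.23/3.7738 ≈ 4.8307 minutes.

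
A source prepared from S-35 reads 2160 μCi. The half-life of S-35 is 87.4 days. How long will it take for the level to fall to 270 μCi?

262.2 days

270/2160 = 1/8, so 3 half-lives have elapsed.
t = 3 × 87.4 = 262.2 days.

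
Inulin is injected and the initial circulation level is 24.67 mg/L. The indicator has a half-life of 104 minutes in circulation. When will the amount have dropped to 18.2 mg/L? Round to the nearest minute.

Fraction remaining = 18.2/24.67 ≈ 0.73774.
n = log₂(24.67/18.2) = ln(1.3555)/ln 2 ≈ 0.43882 half-lives.
t = n × t½ = 0.43882 × 104 ≈ 45.637 minutes.

46 minutes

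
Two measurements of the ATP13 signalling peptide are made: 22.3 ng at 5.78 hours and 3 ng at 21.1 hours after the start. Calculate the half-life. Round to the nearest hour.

Over Δt = 21.1 − 5.78 = 15.32 hours, the level fell by a factor of 22.3/3 ≈ 7.4333.
n = log₂(7.4333) ≈ 2.894 half-lives, so t½ = 15.32/2.894 ≈ 5.2937 hours.

5 hours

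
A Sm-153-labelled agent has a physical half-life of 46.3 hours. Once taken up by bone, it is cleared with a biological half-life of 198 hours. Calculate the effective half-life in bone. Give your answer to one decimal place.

1/t_eff = 1/t_phys + 1/t_biol = 1/46.3 + 1/198 = 0.026649 per hour.
t_eff = 46.3 × 198 / (46.3 + 198) ≈ 37.525 hours.

37.5 hours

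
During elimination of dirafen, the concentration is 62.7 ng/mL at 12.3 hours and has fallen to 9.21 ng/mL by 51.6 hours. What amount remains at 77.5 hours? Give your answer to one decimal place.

2.6 ng/mL

Over Δt = 51.6 − 12.3 = 39.3 hours, the level fell by a factor of 62.7/9.21 ≈ 6.8078.
n = log₂(6.8078) ≈ 2.7672 half-lives, so t½ = 39.3/2.7672 ≈ 14.202 hours.
From t = 51.6 to t = 77.5: 9.21 × (1/2)^((77.5−51.6)/14.202) ≈ 2.6018 ng/mL.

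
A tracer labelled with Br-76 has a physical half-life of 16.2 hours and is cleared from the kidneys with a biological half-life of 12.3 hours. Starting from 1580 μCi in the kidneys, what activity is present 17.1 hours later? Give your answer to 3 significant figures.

1/t_eff = 1/t_phys + 1/t_biol = 1/16.2 + 1/12.3 = 0.14303 per hour.
t_eff = 16.2 × 12.3 / (16.2 + 12.3) ≈ 6.9916 hours.
Remaining = 1580 × (1/2)^(17.1/6.9916) = 1580 × (1/2)^2.4458 ≈ 290 μCi.

290 μCi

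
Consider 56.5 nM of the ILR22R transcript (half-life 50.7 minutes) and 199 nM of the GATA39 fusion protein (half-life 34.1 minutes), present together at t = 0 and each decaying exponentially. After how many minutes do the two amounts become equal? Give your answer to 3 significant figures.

Set 56.5·(1/2)^(t/50.7) = 199·(1/2)^(t/34.1).
Taking log₂: log₂(56.5/199) = t·(1/50.7 − 1/34.1).
log₂(0.28392) = -1.8164; 1/50.7 − 1/34.1 = -0.0096016.
t = -1.8164 / -0.0096016 ≈ 189.18 minutes.

189 minutes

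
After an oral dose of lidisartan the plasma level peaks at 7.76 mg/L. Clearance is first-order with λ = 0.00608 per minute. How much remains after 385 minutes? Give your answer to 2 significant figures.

t½ = ln 2 / λ = 0.69315 / 0.00608 ≈ 114 minutes.
Number of half-lives: n = 385/114 ≈ 3.3771.
Remaining = 7.76 × (1/2)^3.3771 = 7.76 × 0.096251 ≈ 0.7469 mg/L.

0.75 mg/L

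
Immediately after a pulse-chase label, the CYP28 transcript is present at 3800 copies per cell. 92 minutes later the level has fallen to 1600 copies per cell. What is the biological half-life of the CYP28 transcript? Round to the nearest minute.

A/A₀ = 1600/3800 ≈ 0.42105.
n = log₂(2.375) ≈ 1.2479 half-lives elapsed in 92 minutes.
t½ = 92/1.2479 ≈ 73.722 minutes.

74 minutes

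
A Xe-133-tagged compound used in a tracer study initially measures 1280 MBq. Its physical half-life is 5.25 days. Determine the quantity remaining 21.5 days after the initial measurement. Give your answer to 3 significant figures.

74.9 MBq

Number of half-lives: n = 21.5/5.25 ≈ 4.0952.
Remaining = 1280 × (1/2)^4.0952 = 1280 × 0.058507 ≈ 74.889 MBq.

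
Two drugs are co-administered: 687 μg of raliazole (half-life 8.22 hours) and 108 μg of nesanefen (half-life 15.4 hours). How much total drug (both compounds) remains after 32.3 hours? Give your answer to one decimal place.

70.3 μg

raliazole: 687 × (1/2)^(32.3/8.22) = 687 × (1/2)^3.9294 ≈ 45.09 μg.
nesanefen: 108 × (1/2)^(32.3/15.4) = 108 × (1/2)^2.0974 ≈ 25.237 μg.
Total = 45.09 + 25.237 ≈ 70.327 μg.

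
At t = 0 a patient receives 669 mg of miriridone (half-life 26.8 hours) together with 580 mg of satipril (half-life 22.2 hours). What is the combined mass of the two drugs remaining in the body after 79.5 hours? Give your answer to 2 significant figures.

miriridone: 669 × (1/2)^(79.5/26.8) = 669 × (1/2)^2.9664 ≈ 85.594 mg.
satipril: 580 × (1/2)^(79.5/22.2) = 580 × (1/2)^3.5811 ≈ 48.464 mg.
Total = 85.594 + 48.464 ≈ 134.06 mg.

130 mg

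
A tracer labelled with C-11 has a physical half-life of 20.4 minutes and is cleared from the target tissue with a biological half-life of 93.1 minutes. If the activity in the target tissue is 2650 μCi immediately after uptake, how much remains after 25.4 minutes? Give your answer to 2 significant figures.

930 μCi

1/t_eff = 1/t_phys + 1/t_biol = 1/20.4 + 1/93.1 = 0.059761 per minute.
t_eff = 20.4 × 93.1 / (20.4 + 93.1) ≈ 16.733 minutes.
Remaining = 2650 × (1/2)^(25.4/16.733) = 2650 × (1/2)^1.5179 ≈ 925.35 μCi.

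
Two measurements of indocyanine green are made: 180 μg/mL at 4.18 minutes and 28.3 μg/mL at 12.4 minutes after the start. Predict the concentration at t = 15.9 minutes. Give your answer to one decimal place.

12.9 μg/mL

Over Δt = 12.4 − 4.18 = 8.22 minutes, the level fell by a factor of 180/28.3 ≈ 6.3604.
n = log₂(6.3604) ≈ 2.6691 half-lives, so t½ = 8.22/2.6691 ≈ 3.0797 minutes.
From t = 12.4 to t = 15.9: 28.3 × (1/2)^((15.9−12.4)/3.0797) ≈ 12.873 μg/mL.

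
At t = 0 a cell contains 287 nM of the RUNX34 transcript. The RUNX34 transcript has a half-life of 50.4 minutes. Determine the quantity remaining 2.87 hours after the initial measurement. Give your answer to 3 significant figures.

26.9 nM

Convert the elapsed time: 2.87 hours = 172.2 minutes.
Number of half-lives: n = 172.2/50.4 ≈ 3.4167.
Remaining = 287 × (1/2)^3.4167 = 287 × 0.093644 ≈ 26.876 nM.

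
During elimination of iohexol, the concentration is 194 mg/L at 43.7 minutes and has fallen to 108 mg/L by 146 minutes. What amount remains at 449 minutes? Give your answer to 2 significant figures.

19 mg/L

Over Δt = 146 − 43.7 = 102.3 minutes, the level fell by a factor of 194/108 ≈ 1.7963.
n = log₂(1.7963) ≈ 0.84503 half-lives, so t½ = 102.3/0.84503 ≈ 121.06 minutes.
From t = 146 to t = 449: 108 × (1/2)^((449−146)/121.06) ≈ 19.054 mg/L.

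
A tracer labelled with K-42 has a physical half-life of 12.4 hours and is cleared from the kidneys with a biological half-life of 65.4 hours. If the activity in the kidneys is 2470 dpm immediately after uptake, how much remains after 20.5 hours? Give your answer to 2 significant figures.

630 dpm

1/t_eff = 1/t_phys + 1/t_biol = 1/12.4 + 1/65.4 = 0.095936 per hour.
t_eff = 12.4 × 65.4 / (12.4 + 65.4) ≈ 10.424 hours.
Remaining = 2470 × (1/2)^(20.5/10.424) = 2470 × (1/2)^1.9667 ≈ 631.93 dpm.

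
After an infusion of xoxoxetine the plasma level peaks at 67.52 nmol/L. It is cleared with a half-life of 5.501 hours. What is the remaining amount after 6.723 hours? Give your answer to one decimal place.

Number of half-lives: n = 6.723/5.501 ≈ 1.2221.
Remaining = 67.52 × (1/2)^1.2221 = 67.52 × 0.42865 ≈ 28.942 nmol/L.

28.9 nmol/L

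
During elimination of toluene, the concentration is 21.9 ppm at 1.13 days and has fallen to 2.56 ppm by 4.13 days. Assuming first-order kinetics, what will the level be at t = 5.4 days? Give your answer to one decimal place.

Over Δt = 4.13 − 1.13 = 3 days, the level fell by a factor of 21.9/2.56 ≈ 8.5547.
n = log₂(8.5547) ≈ 3.0967 half-lives, so t½ = 3/3.0967 ≈ 0.96877 days.
From t = 4.13 to t = 5.4: 2.56 × (1/2)^((5.4−4.13)/0.96877) ≈ 1.0318 ppm.

1.0 ppm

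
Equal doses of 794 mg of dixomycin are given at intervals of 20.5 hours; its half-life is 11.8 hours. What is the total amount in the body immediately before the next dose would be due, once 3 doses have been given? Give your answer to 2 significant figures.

330 mg

The 3 doses were given 61.5, 41, 20.5 hours ago.
Total = 794·(1/2)^(61.5/11.8) + 794·(1/2)^(41/11.8) + 794·(1/2)^(20.5/11.8)
      = 21.424 + 71.428 + 238.15 ≈ 331 mg.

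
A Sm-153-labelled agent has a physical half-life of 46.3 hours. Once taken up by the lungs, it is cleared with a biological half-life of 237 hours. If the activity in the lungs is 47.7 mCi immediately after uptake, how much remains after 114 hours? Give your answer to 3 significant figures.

1/t_eff = 1/t_phys + 1/t_biol = 1/46.3 + 1/237 = 0.025818 per hour.
t_eff = 46.3 × 237 / (46.3 + 237) ≈ 38.733 hours.
Remaining = 47.7 × (1/2)^(114/38.733) = 47.7 × (1/2)^2.9432 ≈ 6.2019 mCi.

6.20 mCi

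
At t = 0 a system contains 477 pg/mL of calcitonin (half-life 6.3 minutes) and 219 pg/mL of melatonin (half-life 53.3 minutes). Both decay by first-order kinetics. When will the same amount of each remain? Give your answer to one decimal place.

8.0 minutes

Set 477·(1/2)^(t/6.3) = 219·(1/2)^(t/53.3).
Taking log₂: log₂(477/219) = t·(1/6.3 − 1/53.3).
log₂(2.1781) = 1.1231; 1/6.3 − 1/53.3 = 0.13997.
t = 1.1231 / 0.13997 ≈ 8.0237 minutes.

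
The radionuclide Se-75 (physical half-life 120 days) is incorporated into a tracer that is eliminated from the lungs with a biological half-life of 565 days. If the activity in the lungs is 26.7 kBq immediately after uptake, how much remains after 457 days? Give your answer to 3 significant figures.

1/t_eff = 1/t_phys + 1/t_biol = 1/120 + 1/565 = 0.010103 per day.
t_eff = 120 × 565 / (120 + 565) ≈ 98.978 days.
Remaining = 26.7 × (1/2)^(457/98.978) = 26.7 × (1/2)^4.6172 ≈ 1.0879 kBq.

1.09 kBq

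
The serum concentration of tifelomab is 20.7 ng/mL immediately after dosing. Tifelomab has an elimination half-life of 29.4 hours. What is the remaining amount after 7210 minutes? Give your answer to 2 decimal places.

Convert the elapsed time: 7210 minutes = 120.167 hours.
Number of half-lives: n = 120.167/29.4 ≈ 4.0873.
Remaining = 20.7 × (1/2)^4.0873 = 20.7 × 0.05883 ≈ 1.2178 ng/mL.

1.22 ng/mL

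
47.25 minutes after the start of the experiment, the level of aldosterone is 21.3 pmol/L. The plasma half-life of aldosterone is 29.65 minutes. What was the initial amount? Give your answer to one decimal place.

64.3 pmol/L

Number of half-lives elapsed: n = 47.25/29.65 ≈ 1.5936.
A₀ = A × 2^n = 21.3 × 2^1.5936 = 21.3 × 3.018 ≈ 64.283 pmol/L.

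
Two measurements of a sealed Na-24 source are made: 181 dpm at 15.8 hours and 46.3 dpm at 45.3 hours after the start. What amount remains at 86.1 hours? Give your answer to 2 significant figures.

Over Δt = 45.3 − 15.8 = 29.5 hours, the level fell by a factor of 181/46.3 ≈ 3.9093.
n = log₂(3.9093) ≈ 1.9669 half-lives, so t½ = 29.5/1.9669 ≈ 14.998 hours.
From t = 45.3 to t = 86.1: 46.3 × (1/2)^((86.1−45.3)/14.998) ≈ 7.0255 dpm.

7.0 dpm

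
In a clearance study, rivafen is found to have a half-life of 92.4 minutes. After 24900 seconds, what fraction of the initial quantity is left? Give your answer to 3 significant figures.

24900 seconds = 415 minutes.
n = 415/92.4 ≈ 4.4913 half-lives.
Fraction remaining = (1/2)^4.4913 ≈ 0.04446.

0.0445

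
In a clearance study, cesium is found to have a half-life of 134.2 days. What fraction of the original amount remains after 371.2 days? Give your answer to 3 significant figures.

0.147

n = 371.2/134.2 ≈ 2.766 half-lives.
Fraction remaining = (1/2)^2.766 ≈ 0.14701.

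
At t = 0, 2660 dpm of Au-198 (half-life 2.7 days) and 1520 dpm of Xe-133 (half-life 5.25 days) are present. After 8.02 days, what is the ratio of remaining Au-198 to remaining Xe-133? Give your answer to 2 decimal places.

0.64

Au-198: 2660 × (1/2)^(8.02/2.7) = 2660 × (1/2)^2.9704 ≈ 339.4 dpm.
Xe-133: 1520 × (1/2)^(8.02/5.25) = 1520 × (1/2)^1.5276 ≈ 527.21 dpm.
Ratio ≈ 339.4 / 527.21 ≈ 0.64376.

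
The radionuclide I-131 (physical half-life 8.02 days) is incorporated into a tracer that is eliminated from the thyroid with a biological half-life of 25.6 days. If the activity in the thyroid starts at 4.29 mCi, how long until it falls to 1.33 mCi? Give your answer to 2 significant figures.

1/t_eff = 1/t_phys + 1/t_biol = 1/8.02 + 1/25.6 = 0.16375 per day.
t_eff = 8.02 × 25.6 / (8.02 + 25.6) ≈ 6.1068 days.
n = log₂(4.29/1.33) ≈ 1.6896; t = 1.6896 × 6.1068 ≈ 10.318 days.

10 days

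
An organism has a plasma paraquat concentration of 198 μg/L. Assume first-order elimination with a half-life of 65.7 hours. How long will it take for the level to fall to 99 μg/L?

65.7 hours

99/198 = 1/2, so 1 half-life has elapsed.
t = 1 × 65.7 = 65.7 hours.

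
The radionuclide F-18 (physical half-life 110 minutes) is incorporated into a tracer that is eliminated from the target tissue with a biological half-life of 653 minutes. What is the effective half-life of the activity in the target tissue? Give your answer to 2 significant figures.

94 minutes

1/t_eff = 1/t_phys + 1/t_biol = 1/110 + 1/653 = 0.010622 per minute.
t_eff = 110 × 653 / (110 + 653) ≈ 94.142 minutes.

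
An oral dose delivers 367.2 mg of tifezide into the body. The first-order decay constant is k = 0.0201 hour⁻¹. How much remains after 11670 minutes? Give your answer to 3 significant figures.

t½ = ln 2 / k = 0.69315 / 0.0201 ≈ 34.485 hours.
Convert the elapsed time: 11670 minutes = 194.5 hours.
Number of half-lives: n = 194.5/34.485 ≈ 5.6401.
Remaining = 367.2 × (1/2)^5.6401 = 367.2 × 0.020052 ≈ 7.3629 mg.

7.36 mg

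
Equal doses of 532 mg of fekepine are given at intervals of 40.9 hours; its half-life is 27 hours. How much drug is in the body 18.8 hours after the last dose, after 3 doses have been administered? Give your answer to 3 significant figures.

The 3 doses were given 100.6, 59.7, 18.8 hours ago.
Total = 532·(1/2)^(100.6/27) + 532·(1/2)^(59.7/27) + 532·(1/2)^(18.8/27)
      = 40.206 + 114.89 + 328.33 ≈ 483.43 mg.

483 mg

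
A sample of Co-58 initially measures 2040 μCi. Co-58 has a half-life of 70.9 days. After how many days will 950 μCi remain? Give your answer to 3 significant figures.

78.2 days

Fraction remaining = 950/2040 ≈ 0.46569.
n = log₂(2040/950) = ln(2.1474)/ln 2 ≈ 1.1026 half-lives.
t = n × t½ = 1.1026 × 70.9 ≈ 78.172 days.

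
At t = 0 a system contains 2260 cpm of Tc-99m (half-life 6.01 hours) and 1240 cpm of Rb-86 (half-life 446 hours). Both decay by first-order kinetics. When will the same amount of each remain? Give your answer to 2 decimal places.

5.28 hours

Set 2260·(1/2)^(t/6.01) = 1240·(1/2)^(t/446).
Taking log₂: log₂(2260/1240) = t·(1/6.01 − 1/446).
log₂(1.8226) = 0.86598; 1/6.01 − 1/446 = 0.16415.
t = 0.86598 / 0.16415 ≈ 5.2756 hours.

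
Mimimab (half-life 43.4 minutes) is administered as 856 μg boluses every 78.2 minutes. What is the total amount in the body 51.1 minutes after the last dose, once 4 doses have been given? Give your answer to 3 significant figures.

The 4 doses were given 285.7, 207.5, 129.3, 51.1 minutes ago.
Total = 856·(1/2)^(285.7/43.4) + 856·(1/2)^(207.5/43.4) + 856·(1/2)^(129.3/43.4) + 856·(1/2)^(51.1/43.4)
      = 8.9291 + 31.133 + 108.55 + 378.47 ≈ 527.08 μg.

527 μg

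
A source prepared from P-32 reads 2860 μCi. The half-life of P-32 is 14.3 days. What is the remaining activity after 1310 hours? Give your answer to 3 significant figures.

Convert the elapsed time: 1310 hours = 54.5833 days.
Number of half-lives: n = 54.5833/14.3 ≈ 3.817.
Remaining = 2860 × (1/2)^3.817 = 2860 × 0.070952 ≈ 202.92 μCi.

203 μCi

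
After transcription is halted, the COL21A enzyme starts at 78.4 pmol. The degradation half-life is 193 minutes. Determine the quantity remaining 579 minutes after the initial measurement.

Elapsed time is 3 half-lives (579/193).
Each half-life halves the amount: 78.4 × (1/2)^3 = 78.4/8 = 9.8 pmol.

9.8 pmol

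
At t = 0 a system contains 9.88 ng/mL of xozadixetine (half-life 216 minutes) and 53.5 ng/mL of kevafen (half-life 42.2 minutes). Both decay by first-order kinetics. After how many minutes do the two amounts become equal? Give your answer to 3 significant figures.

Set 9.88·(1/2)^(t/216) = 53.5·(1/2)^(t/42.2).
Taking log₂: log₂(9.88/53.5) = t·(1/216 − 1/42.2).
log₂(0.18467) = -2.437; 1/216 − 1/42.2 = -0.019067.
t = -2.437 / -0.019067 ≈ 127.81 minutes.

128 minutes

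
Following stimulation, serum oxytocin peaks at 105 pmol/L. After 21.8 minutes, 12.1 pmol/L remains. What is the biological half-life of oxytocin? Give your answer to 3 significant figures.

A/A₀ = 12.1/105 ≈ 0.11524.
n = log₂(8.6777) ≈ 3.1173 half-lives elapsed in 21.8 minutes.
t½ = 21.8/3.1173 ≈ 6.9932 minutes.

6.99 minutes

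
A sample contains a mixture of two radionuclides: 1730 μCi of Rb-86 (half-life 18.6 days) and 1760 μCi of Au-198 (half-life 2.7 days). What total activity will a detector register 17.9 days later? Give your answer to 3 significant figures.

906 μCi

Rb-86: 1730 × (1/2)^(17.9/18.6) = 1730 × (1/2)^0.96237 ≈ 887.86 μCi.
Au-198: 1760 × (1/2)^(17.9/2.7) = 1760 × (1/2)^6.6296 ≈ 17.774 μCi.
Total = 887.86 + 17.774 ≈ 905.64 μCi.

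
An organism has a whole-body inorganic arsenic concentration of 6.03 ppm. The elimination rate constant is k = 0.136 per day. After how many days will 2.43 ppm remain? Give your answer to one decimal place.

6.7 days

t½ = ln 2 / k = 0.69315 / 0.136 ≈ 5.0967 days.
Fraction remaining = 2.43/6.03 ≈ 0.40299.
n = log₂(6.03/2.43) = ln(2.4815)/ln 2 ≈ 1.3112 half-lives.
t = n × t½ = 1.3112 × 5.0967 ≈ 6.6828 days.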